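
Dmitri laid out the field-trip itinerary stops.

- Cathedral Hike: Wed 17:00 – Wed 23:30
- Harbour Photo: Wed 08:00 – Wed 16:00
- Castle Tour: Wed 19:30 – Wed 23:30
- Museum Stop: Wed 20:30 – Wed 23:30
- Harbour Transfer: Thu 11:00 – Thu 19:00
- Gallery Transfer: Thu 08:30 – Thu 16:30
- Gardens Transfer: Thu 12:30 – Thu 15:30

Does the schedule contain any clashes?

Yes

Sorted by start: Harbour Photo, Cathedral Hike, Castle Tour, Museum Stop, Gallery Transfer, Harbour Transfer, Gardens Transfer.
Cathedral Hike starts after Harbour Photo ends, so Harbour Photo has no further overlaps.
Castle Tour starts before Cathedral Hike ends → Cathedral Hike and Castle Tour overlap.
That's a conflict, so the schedule is not conflict-free.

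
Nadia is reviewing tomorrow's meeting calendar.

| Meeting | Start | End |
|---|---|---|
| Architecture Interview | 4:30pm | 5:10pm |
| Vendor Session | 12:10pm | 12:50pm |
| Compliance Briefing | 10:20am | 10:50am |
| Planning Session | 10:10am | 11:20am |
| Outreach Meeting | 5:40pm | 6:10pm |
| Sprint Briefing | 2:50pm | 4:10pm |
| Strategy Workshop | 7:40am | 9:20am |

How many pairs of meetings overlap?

1

Sorted by start: Strategy Workshop, Planning Session, Compliance Briefing, Vendor Session, Sprint Briefing, Architecture Interview, Outreach Meeting.
Planning Session starts after Strategy Workshop ends, so nothing later overlaps Strategy Workshop either.
Compliance Briefing starts before Planning Session ends → Planning Session and Compliance Briefing overlap.
Vendor Session starts after Planning Session ends, so nothing later overlaps Planning Session either.
Vendor Session starts after Compliance Briefing ends, so nothing later overlaps Compliance Briefing either.
Sprint Briefing starts after Vendor Session ends, so nothing later overlaps Vendor Session either.
Architecture Interview starts after Sprint Briefing ends, so nothing later overlaps Sprint Briefing either.
Outreach Meeting starts after Architecture Interview ends.
Overlapping pairs: Compliance Briefing & Planning Session — 1 in total.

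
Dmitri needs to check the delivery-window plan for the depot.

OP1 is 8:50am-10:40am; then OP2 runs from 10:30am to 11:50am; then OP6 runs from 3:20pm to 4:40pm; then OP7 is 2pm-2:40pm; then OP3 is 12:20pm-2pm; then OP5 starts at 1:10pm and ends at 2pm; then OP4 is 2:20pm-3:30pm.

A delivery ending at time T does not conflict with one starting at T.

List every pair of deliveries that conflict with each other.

Sorted by start: OP1, OP2, OP3, OP5, OP7, OP4, OP6.
OP2 starts before OP1 ends → OP1 and OP2 overlap.
OP3 starts after OP1 ends — done with OP1.
OP3 starts after OP2 ends — done with OP2.
OP5 starts before OP3 ends → OP3 and OP5 overlap.
OP7 starts exactly when OP3 ends (back-to-back, no overlap) — done with OP3.
OP7 starts exactly when OP5 ends (back-to-back, no overlap) — done with OP5.
OP4 starts before OP7 ends → OP7 and OP4 overlap.
OP6 starts after OP7 ends.
OP6 starts before OP4 ends → OP4 and OP6 overlap.

OP1 & OP2, OP3 & OP5, OP4 & OP6, OP4 & OP7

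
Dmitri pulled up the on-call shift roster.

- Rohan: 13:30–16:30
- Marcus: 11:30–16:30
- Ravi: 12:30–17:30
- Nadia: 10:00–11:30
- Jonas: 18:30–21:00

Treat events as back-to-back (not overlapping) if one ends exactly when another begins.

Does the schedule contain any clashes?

Yes

Two intervals overlap when each starts before the other ends.
Sorted by start: Nadia, Marcus, Ravi, Rohan, Jonas.
Marcus starts exactly when Nadia ends (back-to-back, no overlap); Nadia is clear from here.
Ravi starts before Marcus ends → Marcus and Ravi overlap.
That's a conflict, so the schedule is not conflict-free.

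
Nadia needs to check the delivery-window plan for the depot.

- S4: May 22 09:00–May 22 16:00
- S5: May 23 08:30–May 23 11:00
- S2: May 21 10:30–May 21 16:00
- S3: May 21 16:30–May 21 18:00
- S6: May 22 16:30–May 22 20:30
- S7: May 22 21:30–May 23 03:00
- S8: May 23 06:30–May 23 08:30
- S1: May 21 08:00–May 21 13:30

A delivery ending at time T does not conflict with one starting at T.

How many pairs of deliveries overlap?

Sorted by start: S1, S2, S3, S4, S6, S7, S8, S5.
S2 starts before S1 ends → S1 and S2 overlap.
S3 starts after S1 ends, so nothing later overlaps S1 either.
S3 starts after S2 ends, so nothing later overlaps S2 either.
S4 starts after S3 ends, so nothing later overlaps S3 either.
S6 starts after S4 ends, so nothing later overlaps S4 either.
S7 starts after S6 ends, so nothing later overlaps S6 either.
S8 starts after S7 ends, so nothing later overlaps S7 either.
S5 starts exactly when S8 ends (back-to-back, no overlap).
Overlapping pairs: S1 & S2 — 1 in total.

1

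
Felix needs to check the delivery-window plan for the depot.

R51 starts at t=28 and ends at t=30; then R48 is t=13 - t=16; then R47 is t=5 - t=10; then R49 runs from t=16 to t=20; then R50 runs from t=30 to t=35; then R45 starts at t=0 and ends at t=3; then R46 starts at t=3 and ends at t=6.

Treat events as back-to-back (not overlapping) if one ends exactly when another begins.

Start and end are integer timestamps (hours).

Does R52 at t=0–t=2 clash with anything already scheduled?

Yes — it overlaps R45

R45: starts t=0 before R52 ends t=2, and ends t=3 after R52 starts t=0 → overlap.
R46: starts t=3 at or after R52 ends t=2 → clear.
R47: starts t=5 at or after R52 ends t=2 → clear.
R48: starts t=13 at or after R52 ends t=2 → clear.
R49: starts t=16 at or after R52 ends t=2 → clear.
R51: starts t=28 at or after R52 ends t=2 → clear.
R50: starts t=30 at or after R52 ends t=2 → clear.
R52 overlaps R45.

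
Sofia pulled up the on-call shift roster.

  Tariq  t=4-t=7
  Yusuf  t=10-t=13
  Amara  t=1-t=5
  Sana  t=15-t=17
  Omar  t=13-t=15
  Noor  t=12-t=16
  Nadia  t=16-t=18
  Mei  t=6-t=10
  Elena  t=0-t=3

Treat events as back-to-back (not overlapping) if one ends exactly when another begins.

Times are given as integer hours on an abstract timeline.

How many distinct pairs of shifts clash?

7

Sorted by start: Elena, Amara, Tariq, Mei, Yusuf, Noor, Omar, Sana, Nadia.
Amara starts before Elena ends → Elena and Amara overlap.
Tariq starts after Elena ends, so Elena has no further overlaps.
Tariq starts before Amara ends → Amara and Tariq overlap.
Mei starts after Amara ends, so Amara has no further overlaps.
Mei starts before Tariq ends → Tariq and Mei overlap.
Yusuf starts after Tariq ends, so Tariq has no further overlaps.
Yusuf starts exactly when Mei ends (back-to-back, no overlap), so Mei has no further overlaps.
Noor starts before Yusuf ends → Yusuf and Noor overlap.
Omar starts exactly when Yusuf ends (back-to-back, no overlap), so Yusuf has no further overlaps.
Omar starts before Noor ends → Noor and Omar overlap.
Sana starts before Noor ends → Noor and Sana overlap.
Nadia starts exactly when Noor ends (back-to-back, no overlap).
Sana starts exactly when Omar ends (back-to-back, no overlap), so Omar has no further overlaps.
Nadia starts before Sana ends → Sana and Nadia overlap.
Overlapping pairs: Amara & Elena, Amara & Tariq, Mei & Tariq, Nadia & Sana, Noor & Omar, Noor & Sana, Noor & Yusuf — 7 in total.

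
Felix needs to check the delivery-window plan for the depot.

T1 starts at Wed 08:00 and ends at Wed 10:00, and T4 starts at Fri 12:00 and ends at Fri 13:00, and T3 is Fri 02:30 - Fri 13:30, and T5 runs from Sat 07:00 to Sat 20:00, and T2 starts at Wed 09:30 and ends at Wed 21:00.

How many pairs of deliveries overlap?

Two intervals overlap when each starts before the other ends.
Sorted by start: T1, T2, T3, T4, T5.
T2 starts before T1 ends → T1 and T2 overlap.
T3 starts after T1 ends; T1 is clear from here.
T3 starts after T2 ends; T2 is clear from here.
T4 starts before T3 ends → T3 and T4 overlap.
T5 starts after T3 ends.
T5 starts after T4 ends.
Overlapping pairs: T1 & T2, T3 & T4 — 2 in total.

2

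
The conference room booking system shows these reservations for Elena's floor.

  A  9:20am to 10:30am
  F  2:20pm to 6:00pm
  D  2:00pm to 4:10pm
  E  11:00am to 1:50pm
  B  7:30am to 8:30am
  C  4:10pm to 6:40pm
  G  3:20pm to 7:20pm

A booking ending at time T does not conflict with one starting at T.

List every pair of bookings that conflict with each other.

Sorted by start: B, A, E, D, F, G, C.
A starts after B ends, so nothing later overlaps B either.
E starts after A ends, so nothing later overlaps A either.
D starts after E ends, so nothing later overlaps E either.
F starts before D ends → D and F overlap.
G starts before D ends → D and G overlap.
C starts exactly when D ends (back-to-back, no overlap).
G starts before F ends → F and G overlap.
C starts before F ends → F and C overlap.
C starts before G ends → G and C overlap.

C & F, C & G, D & F, D & G, F & G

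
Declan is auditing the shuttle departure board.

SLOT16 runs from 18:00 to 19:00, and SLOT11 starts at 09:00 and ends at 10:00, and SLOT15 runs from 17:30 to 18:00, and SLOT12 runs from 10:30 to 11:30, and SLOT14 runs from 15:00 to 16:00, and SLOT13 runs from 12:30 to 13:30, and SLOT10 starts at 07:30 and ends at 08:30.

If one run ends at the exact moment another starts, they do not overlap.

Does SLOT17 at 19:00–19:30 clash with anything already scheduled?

No — it doesn't clash with anything

SLOT10: ends 08:30 at or before SLOT17 starts 19:00 → clear.
SLOT11: ends 10:00 at or before SLOT17 starts 19:00 → clear.
SLOT12: ends 11:30 at or before SLOT17 starts 19:00 → clear.
SLOT13: ends 13:30 at or before SLOT17 starts 19:00 → clear.
SLOT14: ends 16:00 at or before SLOT17 starts 19:00 → clear.
SLOT15: ends 18:00 at or before SLOT17 starts 19:00 → clear.
SLOT16: ends 19:00 at or before SLOT17 starts 19:00 → clear.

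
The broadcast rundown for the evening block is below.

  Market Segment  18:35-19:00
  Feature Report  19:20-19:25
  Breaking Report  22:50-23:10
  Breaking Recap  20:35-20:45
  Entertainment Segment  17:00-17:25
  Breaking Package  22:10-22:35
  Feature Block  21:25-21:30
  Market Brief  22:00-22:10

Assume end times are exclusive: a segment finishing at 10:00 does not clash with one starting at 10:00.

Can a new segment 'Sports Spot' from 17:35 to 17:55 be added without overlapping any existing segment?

Yes — the slot is free

Entertainment Segment: ends 17:25 at or before Sports Spot starts 17:35 → clear.
Market Segment: starts 18:35 at or after Sports Spot ends 17:55 → clear.
Feature Report: starts 19:20 at or after Sports Spot ends 17:55 → clear.
Breaking Recap: starts 20:35 at or after Sports Spot ends 17:55 → clear.
Feature Block: starts 21:25 at or after Sports Spot ends 17:55 → clear.
Market Brief: starts 22:00 at or after Sports Spot ends 17:55 → clear.
Breaking Package: starts 22:10 at or after Sports Spot ends 17:55 → clear.
Breaking Report: starts 22:50 at or after Sports Spot ends 17:55 → clear.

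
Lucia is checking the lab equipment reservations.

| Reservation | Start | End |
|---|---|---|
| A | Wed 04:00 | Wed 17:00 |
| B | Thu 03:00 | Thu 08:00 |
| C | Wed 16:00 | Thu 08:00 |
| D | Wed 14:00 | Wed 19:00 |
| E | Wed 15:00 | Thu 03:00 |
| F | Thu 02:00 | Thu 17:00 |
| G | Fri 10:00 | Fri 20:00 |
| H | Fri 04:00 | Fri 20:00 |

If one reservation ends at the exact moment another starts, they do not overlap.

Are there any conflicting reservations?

Two intervals overlap when each starts before the other ends.
Sorted by start: A, D, E, C, F, B, H, G.
D starts before A ends → A and D overlap.
That's a conflict, so the schedule is not conflict-free.

Yes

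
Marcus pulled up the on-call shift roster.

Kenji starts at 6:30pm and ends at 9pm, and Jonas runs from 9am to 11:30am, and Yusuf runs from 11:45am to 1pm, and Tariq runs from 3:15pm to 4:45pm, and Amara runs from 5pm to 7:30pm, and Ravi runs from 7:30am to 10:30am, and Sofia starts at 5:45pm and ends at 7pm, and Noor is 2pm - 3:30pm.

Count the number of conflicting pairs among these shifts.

Two intervals overlap when each starts before the other ends.
Sorted by start: Ravi, Jonas, Yusuf, Noor, Tariq, Amara, Sofia, Kenji.
Jonas starts before Ravi ends → Ravi and Jonas overlap.
Yusuf starts after Ravi ends — done with Ravi.
Yusuf starts after Jonas ends — done with Jonas.
Noor starts after Yusuf ends — done with Yusuf.
Tariq starts before Noor ends → Noor and Tariq overlap.
Amara starts after Noor ends — done with Noor.
Amara starts after Tariq ends — done with Tariq.
Sofia starts before Amara ends → Amara and Sofia overlap.
Kenji starts before Amara ends → Amara and Kenji overlap.
Kenji starts before Sofia ends → Sofia and Kenji overlap.
Overlapping pairs: Amara & Kenji, Amara & Sofia, Jonas & Ravi, Kenji & Sofia, Noor & Tariq — 5 in total.

5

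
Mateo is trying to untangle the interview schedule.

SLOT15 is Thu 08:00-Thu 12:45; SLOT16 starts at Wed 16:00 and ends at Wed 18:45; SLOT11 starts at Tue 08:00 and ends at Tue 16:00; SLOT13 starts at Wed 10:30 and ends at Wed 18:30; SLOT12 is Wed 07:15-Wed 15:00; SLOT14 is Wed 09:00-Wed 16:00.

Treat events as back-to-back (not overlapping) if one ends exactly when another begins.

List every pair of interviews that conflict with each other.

Sorted by start: SLOT11, SLOT12, SLOT14, SLOT13, SLOT16, SLOT15.
SLOT12 starts after SLOT11 ends, so SLOT11 has no further overlaps.
SLOT14 starts before SLOT12 ends → SLOT12 and SLOT14 overlap.
SLOT13 starts before SLOT12 ends → SLOT12 and SLOT13 overlap.
SLOT16 starts after SLOT12 ends, so SLOT12 has no further overlaps.
SLOT13 starts before SLOT14 ends → SLOT14 and SLOT13 overlap.
SLOT16 starts exactly when SLOT14 ends (back-to-back, no overlap), so SLOT14 has no further overlaps.
SLOT16 starts before SLOT13 ends → SLOT13 and SLOT16 overlap.
SLOT15 starts after SLOT13 ends.
SLOT15 starts after SLOT16 ends.

SLOT12 & SLOT13, SLOT12 & SLOT14, SLOT13 & SLOT14, SLOT13 & SLOT16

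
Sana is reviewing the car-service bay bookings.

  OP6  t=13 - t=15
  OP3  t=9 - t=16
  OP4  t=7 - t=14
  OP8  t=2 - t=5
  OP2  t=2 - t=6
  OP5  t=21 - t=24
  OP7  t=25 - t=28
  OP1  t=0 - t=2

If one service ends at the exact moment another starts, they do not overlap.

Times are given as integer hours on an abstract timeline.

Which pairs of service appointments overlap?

Two intervals overlap when each starts before the other ends.
Sorted by start: OP1, OP2, OP8, OP4, OP3, OP6, OP5, OP7.
OP2 starts exactly when OP1 ends (back-to-back, no overlap), so OP1 has no further overlaps.
OP8 starts before OP2 ends → OP2 and OP8 overlap.
OP4 starts after OP2 ends, so OP2 has no further overlaps.
OP4 starts after OP8 ends, so OP8 has no further overlaps.
OP3 starts before OP4 ends → OP4 and OP3 overlap.
OP6 starts before OP4 ends → OP4 and OP6 overlap.
OP5 starts after OP4 ends, so OP4 has no further overlaps.
OP6 starts before OP3 ends → OP3 and OP6 overlap.
OP5 starts after OP3 ends, so OP3 has no further overlaps.
OP5 starts after OP6 ends, so OP6 has no further overlaps.
OP7 starts after OP5 ends.

OP2 & OP8, OP3 & OP4, OP3 & OP6, OP4 & OP6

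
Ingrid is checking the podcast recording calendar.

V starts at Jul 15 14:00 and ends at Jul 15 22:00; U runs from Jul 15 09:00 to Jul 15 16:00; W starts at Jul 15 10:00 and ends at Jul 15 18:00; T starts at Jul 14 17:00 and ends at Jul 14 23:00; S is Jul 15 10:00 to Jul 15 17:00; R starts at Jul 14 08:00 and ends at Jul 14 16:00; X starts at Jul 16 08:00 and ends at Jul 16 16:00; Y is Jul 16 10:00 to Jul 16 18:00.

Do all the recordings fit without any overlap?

Sorted by start: R, T, U, S, W, V, X, Y.
T starts after R ends — done with R.
U starts after T ends — done with T.
S starts before U ends → U and S overlap.
That's a conflict, so the schedule is not conflict-free.

No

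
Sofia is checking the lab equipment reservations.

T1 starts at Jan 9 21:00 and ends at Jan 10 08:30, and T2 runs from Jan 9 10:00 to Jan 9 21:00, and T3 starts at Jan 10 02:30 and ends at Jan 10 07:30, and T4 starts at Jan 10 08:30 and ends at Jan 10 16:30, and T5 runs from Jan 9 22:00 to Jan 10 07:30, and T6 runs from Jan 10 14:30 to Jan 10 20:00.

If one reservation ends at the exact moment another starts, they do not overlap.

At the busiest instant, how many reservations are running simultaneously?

3

Walk through starts and ends in time order (an end at T is processed before a start at T):
Jan 9 10:00 start T2 → 1
Jan 9 21:00 end T2 → 0
Jan 9 21:00 start T1 → 1
Jan 9 22:00 start T5 → 2
Jan 10 02:30 start T3 → 3
Jan 10 07:30 end T3 → 2
Jan 10 07:30 end T5 → 1
Jan 10 08:30 end T1 → 0
Jan 10 08:30 start T4 → 1
Jan 10 14:30 start T6 → 2
Jan 10 16:30 end T4 → 1
Jan 10 20:00 end T6 → 0
Peak is 3, at Jan 10 02:30 (T1, T3, T5).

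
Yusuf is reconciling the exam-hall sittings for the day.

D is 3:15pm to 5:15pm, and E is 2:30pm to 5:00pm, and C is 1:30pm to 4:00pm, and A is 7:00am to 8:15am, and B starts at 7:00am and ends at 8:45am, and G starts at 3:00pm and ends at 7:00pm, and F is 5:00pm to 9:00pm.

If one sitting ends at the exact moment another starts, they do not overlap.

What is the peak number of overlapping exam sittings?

Walk through starts and ends in time order (an end at T is processed before a start at T):
7:00am start A → 1
7:00am start B → 2
8:15am end A → 1
8:45am end B → 0
1:30pm start C → 1
2:30pm start E → 2
3:00pm start G → 3
3:15pm start D → 4
4:00pm end C → 3
5:00pm end E → 2
5:00pm start F → 3
5:15pm end D → 2
7:00pm end G → 1
9:00pm end F → 0
Peak is 4, at 3:15pm (C, D, E, G).

4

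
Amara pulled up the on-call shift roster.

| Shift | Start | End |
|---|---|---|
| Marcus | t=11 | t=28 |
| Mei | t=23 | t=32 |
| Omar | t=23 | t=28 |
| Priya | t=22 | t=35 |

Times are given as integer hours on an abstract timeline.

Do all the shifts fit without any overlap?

No

Two intervals overlap when each starts before the other ends.
Sorted by start: Marcus, Priya, Mei, Omar.
Priya starts before Marcus ends → Marcus and Priya overlap.
That's a conflict, so the schedule is not conflict-free.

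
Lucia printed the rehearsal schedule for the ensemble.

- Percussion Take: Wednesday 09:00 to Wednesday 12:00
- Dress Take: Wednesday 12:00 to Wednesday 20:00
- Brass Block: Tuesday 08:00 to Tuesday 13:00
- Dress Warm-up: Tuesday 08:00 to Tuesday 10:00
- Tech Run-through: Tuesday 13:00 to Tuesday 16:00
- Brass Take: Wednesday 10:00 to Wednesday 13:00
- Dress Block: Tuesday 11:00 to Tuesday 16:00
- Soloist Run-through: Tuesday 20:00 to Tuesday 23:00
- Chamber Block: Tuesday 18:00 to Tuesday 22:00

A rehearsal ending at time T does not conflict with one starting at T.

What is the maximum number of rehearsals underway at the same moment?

Sort all start/end points and keep a running count:
Tuesday 08:00 start Brass Block → 1
Tuesday 08:00 start Dress Warm-up → 2
Tuesday 10:00 end Dress Warm-up → 1
Tuesday 11:00 start Dress Block → 2
Tuesday 13:00 end Brass Block → 1
Tuesday 13:00 start Tech Run-through → 2
Tuesday 16:00 end Dress Block → 1
Tuesday 16:00 end Tech Run-through → 0
Tuesday 18:00 start Chamber Block → 1
Tuesday 20:00 start Soloist Run-through → 2
Tuesday 22:00 end Chamber Block → 1
Tuesday 23:00 end Soloist Run-through → 0
Wednesday 09:00 start Percussion Take → 1
Wednesday 10:00 start Brass Take → 2
Wednesday 12:00 end Percussion Take → 1
Wednesday 12:00 start Dress Take → 2
Wednesday 13:00 end Brass Take → 1
Wednesday 20:00 end Dress Take → 0
Peak is 2, at Tuesday 08:00 (Brass Block, Dress Warm-up).

2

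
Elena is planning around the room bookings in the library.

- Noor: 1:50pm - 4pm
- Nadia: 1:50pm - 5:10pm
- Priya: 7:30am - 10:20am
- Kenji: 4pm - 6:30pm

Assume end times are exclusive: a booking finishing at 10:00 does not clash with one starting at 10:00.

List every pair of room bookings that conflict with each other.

Kenji & Nadia, Nadia & Noor

Sorted by start: Priya, Nadia, Noor, Kenji.
Nadia starts after Priya ends, so Priya has no further overlaps.
Noor starts before Nadia ends → Nadia and Noor overlap.
Kenji starts before Nadia ends → Nadia and Kenji overlap.
Kenji starts exactly when Noor ends (back-to-back, no overlap).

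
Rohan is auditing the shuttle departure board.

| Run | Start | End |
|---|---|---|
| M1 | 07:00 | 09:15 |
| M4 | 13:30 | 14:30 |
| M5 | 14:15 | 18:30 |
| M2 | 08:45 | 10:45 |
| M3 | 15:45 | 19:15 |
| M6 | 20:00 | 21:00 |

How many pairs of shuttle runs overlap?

Sorted by start: M1, M2, M4, M5, M3, M6.
M2 starts before M1 ends → M1 and M2 overlap.
M4 starts after M1 ends, so M1 has no further overlaps.
M4 starts after M2 ends, so M2 has no further overlaps.
M5 starts before M4 ends → M4 and M5 overlap.
M3 starts after M4 ends, so M4 has no further overlaps.
M3 starts before M5 ends → M5 and M3 overlap.
M6 starts after M5 ends.
M6 starts after M3 ends.
Overlapping pairs: M1 & M2, M3 & M5, M4 & M5 — 3 in total.

3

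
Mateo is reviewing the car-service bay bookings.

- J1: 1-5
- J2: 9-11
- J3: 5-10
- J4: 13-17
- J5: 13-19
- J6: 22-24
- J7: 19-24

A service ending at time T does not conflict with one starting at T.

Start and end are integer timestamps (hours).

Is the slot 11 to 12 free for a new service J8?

J1: ends 5 at or before J8 starts 11 → clear.
J3: ends 10 at or before J8 starts 11 → clear.
J2: ends 11 at or before J8 starts 11 → clear.
J4: starts 13 at or after J8 ends 12 → clear.
J5: starts 13 at or after J8 ends 12 → clear.
J7: starts 19 at or after J8 ends 12 → clear.
J6: starts 22 at or after J8 ends 12 → clear.

Yes — the slot is free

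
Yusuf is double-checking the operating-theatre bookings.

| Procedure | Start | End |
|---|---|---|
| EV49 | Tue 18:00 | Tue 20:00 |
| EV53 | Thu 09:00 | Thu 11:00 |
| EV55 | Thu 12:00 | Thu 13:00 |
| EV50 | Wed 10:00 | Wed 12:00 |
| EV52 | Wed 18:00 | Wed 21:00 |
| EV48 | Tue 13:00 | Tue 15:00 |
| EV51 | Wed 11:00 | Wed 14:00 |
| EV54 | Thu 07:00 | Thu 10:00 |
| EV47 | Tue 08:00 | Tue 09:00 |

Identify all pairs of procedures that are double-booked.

EV50 & EV51, EV53 & EV54

Sorted by start: EV47, EV48, EV49, EV50, EV51, EV52, EV54, EV53, EV55.
EV48 starts after EV47 ends; EV47 is clear from here.
EV49 starts after EV48 ends; EV48 is clear from here.
EV50 starts after EV49 ends; EV49 is clear from here.
EV51 starts before EV50 ends → EV50 and EV51 overlap.
EV52 starts after EV50 ends; EV50 is clear from here.
EV52 starts after EV51 ends; EV51 is clear from here.
EV54 starts after EV52 ends; EV52 is clear from here.
EV53 starts before EV54 ends → EV54 and EV53 overlap.
EV55 starts after EV54 ends.
EV55 starts after EV53 ends.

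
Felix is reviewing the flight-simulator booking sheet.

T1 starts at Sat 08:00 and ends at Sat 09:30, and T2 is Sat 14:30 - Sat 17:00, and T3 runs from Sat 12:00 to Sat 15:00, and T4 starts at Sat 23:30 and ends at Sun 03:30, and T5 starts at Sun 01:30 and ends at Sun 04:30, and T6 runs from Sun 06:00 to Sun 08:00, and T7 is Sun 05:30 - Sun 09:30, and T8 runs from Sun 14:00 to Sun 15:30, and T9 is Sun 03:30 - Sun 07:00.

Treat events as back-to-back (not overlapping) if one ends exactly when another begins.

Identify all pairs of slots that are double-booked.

Sorted by start: T1, T3, T2, T4, T5, T9, T7, T6, T8.
T3 starts after T1 ends, so T1 has no further overlaps.
T2 starts before T3 ends → T3 and T2 overlap.
T4 starts after T3 ends, so T3 has no further overlaps.
T4 starts after T2 ends, so T2 has no further overlaps.
T5 starts before T4 ends → T4 and T5 overlap.
T9 starts exactly when T4 ends (back-to-back, no overlap), so T4 has no further overlaps.
T9 starts before T5 ends → T5 and T9 overlap.
T7 starts after T5 ends, so T5 has no further overlaps.
T7 starts before T9 ends → T9 and T7 overlap.
T6 starts before T9 ends → T9 and T6 overlap.
T8 starts after T9 ends.
T6 starts before T7 ends → T7 and T6 overlap.
T8 starts after T7 ends.
T8 starts after T6 ends.

T2 & T3, T4 & T5, T5 & T9, T6 & T7, T6 & T9, T7 & T9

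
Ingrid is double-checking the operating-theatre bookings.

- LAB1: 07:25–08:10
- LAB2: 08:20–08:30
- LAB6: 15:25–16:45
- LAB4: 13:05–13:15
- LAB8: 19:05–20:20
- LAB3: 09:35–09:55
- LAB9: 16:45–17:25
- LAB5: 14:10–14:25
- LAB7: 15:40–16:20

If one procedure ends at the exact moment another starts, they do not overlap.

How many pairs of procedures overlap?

Two intervals overlap when each starts before the other ends.
Sorted by start: LAB1, LAB2, LAB3, LAB4, LAB5, LAB6, LAB7, LAB9, LAB8.
LAB2 starts after LAB1 ends — done with LAB1.
LAB3 starts after LAB2 ends — done with LAB2.
LAB4 starts after LAB3 ends — done with LAB3.
LAB5 starts after LAB4 ends — done with LAB4.
LAB6 starts after LAB5 ends — done with LAB5.
LAB7 starts before LAB6 ends → LAB6 and LAB7 overlap.
LAB9 starts exactly when LAB6 ends (back-to-back, no overlap) — done with LAB6.
LAB9 starts after LAB7 ends — done with LAB7.
LAB8 starts after LAB9 ends.
Overlapping pairs: LAB6 & LAB7 — 1 in total.

1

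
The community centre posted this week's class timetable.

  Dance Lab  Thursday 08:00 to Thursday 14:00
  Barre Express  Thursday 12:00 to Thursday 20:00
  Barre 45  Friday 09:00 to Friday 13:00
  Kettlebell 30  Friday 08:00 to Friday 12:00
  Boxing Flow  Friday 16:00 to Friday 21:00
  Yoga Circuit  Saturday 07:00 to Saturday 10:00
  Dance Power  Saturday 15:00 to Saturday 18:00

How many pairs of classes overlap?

2

Two intervals overlap when each starts before the other ends.
Sorted by start: Dance Lab, Barre Express, Kettlebell 30, Barre 45, Boxing Flow, Yoga Circuit, Dance Power.
Barre Express starts before Dance Lab ends → Dance Lab and Barre Express overlap.
Kettlebell 30 starts after Dance Lab ends — done with Dance Lab.
Kettlebell 30 starts after Barre Express ends — done with Barre Express.
Barre 45 starts before Kettlebell 30 ends → Kettlebell 30 and Barre 45 overlap.
Boxing Flow starts after Kettlebell 30 ends — done with Kettlebell 30.
Boxing Flow starts after Barre 45 ends — done with Barre 45.
Yoga Circuit starts after Boxing Flow ends — done with Boxing Flow.
Dance Power starts after Yoga Circuit ends.
Overlapping pairs: Barre 45 & Kettlebell 30, Barre Express & Dance Lab — 2 in total.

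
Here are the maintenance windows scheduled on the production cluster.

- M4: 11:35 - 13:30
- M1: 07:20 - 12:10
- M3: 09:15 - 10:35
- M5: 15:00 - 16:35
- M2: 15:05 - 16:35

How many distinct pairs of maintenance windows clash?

3

Sorted by start: M1, M3, M4, M5, M2.
M3 starts before M1 ends → M1 and M3 overlap.
M4 starts before M1 ends → M1 and M4 overlap.
M5 starts after M1 ends — done with M1.
M4 starts after M3 ends — done with M3.
M5 starts after M4 ends — done with M4.
M2 starts before M5 ends → M5 and M2 overlap.
Overlapping pairs: M1 & M3, M1 & M4, M2 & M5 — 3 in total.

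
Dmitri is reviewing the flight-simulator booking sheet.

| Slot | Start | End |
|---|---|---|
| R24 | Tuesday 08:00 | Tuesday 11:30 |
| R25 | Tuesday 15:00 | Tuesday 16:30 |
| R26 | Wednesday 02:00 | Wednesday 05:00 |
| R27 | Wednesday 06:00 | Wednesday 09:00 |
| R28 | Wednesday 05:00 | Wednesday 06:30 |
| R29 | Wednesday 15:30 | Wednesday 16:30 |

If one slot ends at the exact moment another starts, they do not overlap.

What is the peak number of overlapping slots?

Sweep the timeline, counting +1 at each start and −1 at each end (ends before starts at a tie):
Tuesday 08:00 start R24 → 1
Tuesday 11:30 end R24 → 0
Tuesday 15:00 start R25 → 1
Tuesday 16:30 end R25 → 0
Wednesday 02:00 start R26 → 1
Wednesday 05:00 end R26 → 0
Wednesday 05:00 start R28 → 1
Wednesday 06:00 start R27 → 2
Wednesday 06:30 end R28 → 1
Wednesday 09:00 end R27 → 0
Wednesday 15:30 start R29 → 1
Wednesday 16:30 end R29 → 0
Peak is 2, at Wednesday 06:00 (R27, R28).

2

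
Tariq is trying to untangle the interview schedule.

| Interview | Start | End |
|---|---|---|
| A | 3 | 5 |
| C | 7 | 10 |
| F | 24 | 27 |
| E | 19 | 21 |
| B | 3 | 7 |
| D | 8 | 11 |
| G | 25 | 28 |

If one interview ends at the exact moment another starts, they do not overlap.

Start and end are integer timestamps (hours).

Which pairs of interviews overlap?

Sorted by start: A, B, C, D, E, F, G.
B starts before A ends → A and B overlap.
C starts after A ends; A is clear from here.
C starts exactly when B ends (back-to-back, no overlap); B is clear from here.
D starts before C ends → C and D overlap.
E starts after C ends; C is clear from here.
E starts after D ends; D is clear from here.
F starts after E ends; E is clear from here.
G starts before F ends → F and G overlap.

A & B, C & D, F & G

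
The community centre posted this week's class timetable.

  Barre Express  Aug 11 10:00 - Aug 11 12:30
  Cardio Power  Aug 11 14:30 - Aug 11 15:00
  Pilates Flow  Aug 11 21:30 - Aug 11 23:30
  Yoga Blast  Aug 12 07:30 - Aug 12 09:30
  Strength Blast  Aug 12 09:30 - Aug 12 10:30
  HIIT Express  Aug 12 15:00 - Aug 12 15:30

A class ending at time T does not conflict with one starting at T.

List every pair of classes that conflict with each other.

Two intervals overlap when each starts before the other ends.
Sorted by start: Barre Express, Cardio Power, Pilates Flow, Yoga Blast, Strength Blast, HIIT Express.
Cardio Power starts after Barre Express ends; Barre Express is clear from here.
Pilates Flow starts after Cardio Power ends; Cardio Power is clear from here.
Yoga Blast starts after Pilates Flow ends; Pilates Flow is clear from here.
Strength Blast starts exactly when Yoga Blast ends (back-to-back, no overlap); Yoga Blast is clear from here.
HIIT Express starts after Strength Blast ends.

no overlapping pairs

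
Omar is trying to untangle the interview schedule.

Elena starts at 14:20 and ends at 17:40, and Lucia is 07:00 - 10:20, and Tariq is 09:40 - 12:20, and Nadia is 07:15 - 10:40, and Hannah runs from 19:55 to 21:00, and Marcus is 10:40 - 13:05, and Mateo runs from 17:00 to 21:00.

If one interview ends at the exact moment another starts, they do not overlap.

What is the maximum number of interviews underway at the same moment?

Sort all start/end points and keep a running count:
07:00 start Lucia → 1
07:15 start Nadia → 2
09:40 start Tariq → 3
10:20 end Lucia → 2
10:40 end Nadia → 1
10:40 start Marcus → 2
12:20 end Tariq → 1
13:05 end Marcus → 0
14:20 start Elena → 1
17:00 start Mateo → 2
17:40 end Elena → 1
19:55 start Hannah → 2
21:00 end Hannah → 1
21:00 end Mateo → 0
Peak is 3, at 09:40 (Lucia, Nadia, Tariq).

3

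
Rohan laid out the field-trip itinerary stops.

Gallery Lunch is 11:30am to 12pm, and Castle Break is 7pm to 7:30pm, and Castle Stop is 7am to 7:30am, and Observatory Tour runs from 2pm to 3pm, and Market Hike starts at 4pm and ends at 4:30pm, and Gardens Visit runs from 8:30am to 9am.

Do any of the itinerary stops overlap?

Check each pair: they overlap iff neither finishes before the other starts.
Sorted by start: Castle Stop, Gardens Visit, Gallery Lunch, Observatory Tour, Market Hike, Castle Break.
Gardens Visit starts after Castle Stop ends; Castle Stop is clear from here.
Gallery Lunch starts after Gardens Visit ends; Gardens Visit is clear from here.
Observatory Tour starts after Gallery Lunch ends; Gallery Lunch is clear from here.
Market Hike starts after Observatory Tour ends; Observatory Tour is clear from here.
Castle Break starts after Market Hike ends.
Every pair is clear; the schedule has no overlaps.

No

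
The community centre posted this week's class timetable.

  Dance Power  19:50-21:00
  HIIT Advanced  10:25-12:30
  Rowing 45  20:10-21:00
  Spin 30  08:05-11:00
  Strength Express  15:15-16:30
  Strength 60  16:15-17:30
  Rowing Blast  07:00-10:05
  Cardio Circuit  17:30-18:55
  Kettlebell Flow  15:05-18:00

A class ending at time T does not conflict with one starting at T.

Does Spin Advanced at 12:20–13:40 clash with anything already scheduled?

Yes — it overlaps HIIT Advanced

Rowing Blast: ends 10:05 at or before Spin Advanced starts 12:20 → clear.
Spin 30: ends 11:00 at or before Spin Advanced starts 12:20 → clear.
HIIT Advanced: starts 10:25 before Spin Advanced ends 13:40, and ends 12:30 after Spin Advanced starts 12:20 → overlap.
Kettlebell Flow: starts 15:05 at or after Spin Advanced ends 13:40 → clear.
Strength Express: starts 15:15 at or after Spin Advanced ends 13:40 → clear.
Strength 60: starts 16:15 at or after Spin Advanced ends 13:40 → clear.
Cardio Circuit: starts 17:30 at or after Spin Advanced ends 13:40 → clear.
Dance Power: starts 19:50 at or after Spin Advanced ends 13:40 → clear.
Rowing 45: starts 20:10 at or after Spin Advanced ends 13:40 → clear.
Spin Advanced overlaps HIIT Advanced.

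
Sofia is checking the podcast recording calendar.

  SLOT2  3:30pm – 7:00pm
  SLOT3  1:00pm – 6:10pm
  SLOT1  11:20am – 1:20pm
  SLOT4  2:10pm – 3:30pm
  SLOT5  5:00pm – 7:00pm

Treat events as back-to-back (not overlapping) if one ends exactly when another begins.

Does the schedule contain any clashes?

Yes

Check each pair: they overlap iff neither finishes before the other starts.
Sorted by start: SLOT1, SLOT3, SLOT4, SLOT2, SLOT5.
SLOT3 starts before SLOT1 ends → SLOT1 and SLOT3 overlap.
That's a conflict, so the schedule is not conflict-free.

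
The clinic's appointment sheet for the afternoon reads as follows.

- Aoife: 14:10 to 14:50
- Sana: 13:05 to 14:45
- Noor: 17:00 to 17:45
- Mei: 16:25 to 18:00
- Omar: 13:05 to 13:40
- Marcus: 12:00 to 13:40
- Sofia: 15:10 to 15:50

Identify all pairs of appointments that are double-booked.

Aoife & Sana, Marcus & Omar, Marcus & Sana, Mei & Noor, Omar & Sana

Sorted by start: Marcus, Sana, Omar, Aoife, Sofia, Mei, Noor.
Sana starts before Marcus ends → Marcus and Sana overlap.
Omar starts before Marcus ends → Marcus and Omar overlap.
Aoife starts after Marcus ends, so Marcus has no further overlaps.
Omar starts before Sana ends → Sana and Omar overlap.
Aoife starts before Sana ends → Sana and Aoife overlap.
Sofia starts after Sana ends, so Sana has no further overlaps.
Aoife starts after Omar ends, so Omar has no further overlaps.
Sofia starts after Aoife ends, so Aoife has no further overlaps.
Mei starts after Sofia ends, so Sofia has no further overlaps.
Noor starts before Mei ends → Mei and Noor overlap.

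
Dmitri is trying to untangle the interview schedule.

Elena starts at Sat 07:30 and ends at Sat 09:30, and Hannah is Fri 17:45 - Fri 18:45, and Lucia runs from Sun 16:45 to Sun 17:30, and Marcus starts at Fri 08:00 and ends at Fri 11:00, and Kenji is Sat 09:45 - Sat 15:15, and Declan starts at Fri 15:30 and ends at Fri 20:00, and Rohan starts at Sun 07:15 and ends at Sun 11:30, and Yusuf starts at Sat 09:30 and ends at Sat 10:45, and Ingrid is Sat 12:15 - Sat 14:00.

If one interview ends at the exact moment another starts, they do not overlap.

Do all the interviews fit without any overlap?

No

Sorted by start: Marcus, Declan, Hannah, Elena, Yusuf, Kenji, Ingrid, Rohan, Lucia.
Declan starts after Marcus ends, so Marcus has no further overlaps.
Hannah starts before Declan ends → Declan and Hannah overlap.
That's a conflict, so the schedule is not conflict-free.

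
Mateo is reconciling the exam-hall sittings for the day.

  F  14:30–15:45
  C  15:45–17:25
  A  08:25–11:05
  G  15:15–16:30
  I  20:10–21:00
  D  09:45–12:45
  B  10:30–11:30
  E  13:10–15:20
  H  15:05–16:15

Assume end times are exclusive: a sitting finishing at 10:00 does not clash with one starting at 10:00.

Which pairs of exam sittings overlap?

A & B, A & D, B & D, C & G, C & H, E & F, E & G, E & H, F & G, F & H, G & H

Two intervals overlap when each starts before the other ends.
Sorted by start: A, D, B, E, F, H, G, C, I.
D starts before A ends → A and D overlap.
B starts before A ends → A and B overlap.
E starts after A ends, so A has no further overlaps.
B starts before D ends → D and B overlap.
E starts after D ends, so D has no further overlaps.
E starts after B ends, so B has no further overlaps.
F starts before E ends → E and F overlap.
H starts before E ends → E and H overlap.
G starts before E ends → E and G overlap.
C starts after E ends, so E has no further overlaps.
H starts before F ends → F and H overlap.
G starts before F ends → F and G overlap.
C starts exactly when F ends (back-to-back, no overlap), so F has no further overlaps.
G starts before H ends → H and G overlap.
C starts before H ends → H and C overlap.
I starts after H ends.
C starts before G ends → G and C overlap.
I starts after G ends.
I starts after C ends.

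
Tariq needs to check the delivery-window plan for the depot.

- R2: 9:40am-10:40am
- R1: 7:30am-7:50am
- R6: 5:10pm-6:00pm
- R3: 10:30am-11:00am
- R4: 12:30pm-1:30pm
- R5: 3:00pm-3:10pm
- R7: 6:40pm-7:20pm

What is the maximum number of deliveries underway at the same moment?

2

Sort all start/end points and keep a running count:
7:30am start R1 → 1
7:50am end R1 → 0
9:40am start R2 → 1
10:30am start R3 → 2
10:40am end R2 → 1
11:00am end R3 → 0
12:30pm start R4 → 1
1:30pm end R4 → 0
3:00pm start R5 → 1
3:10pm end R5 → 0
5:10pm start R6 → 1
6:00pm end R6 → 0
6:40pm start R7 → 1
7:20pm end R7 → 0
Peak is 2, at 10:30am (R2, R3).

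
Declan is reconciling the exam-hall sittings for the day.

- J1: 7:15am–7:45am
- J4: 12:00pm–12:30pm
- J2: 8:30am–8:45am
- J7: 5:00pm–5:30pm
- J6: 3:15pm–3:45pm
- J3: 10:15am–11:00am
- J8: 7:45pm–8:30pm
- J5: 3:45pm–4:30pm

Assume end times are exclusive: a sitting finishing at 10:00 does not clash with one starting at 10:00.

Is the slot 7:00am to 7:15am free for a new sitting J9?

J1: starts 7:15am at or after J9 ends 7:15am → clear.
J2: starts 8:30am at or after J9 ends 7:15am → clear.
J3: starts 10:15am at or after J9 ends 7:15am → clear.
J4: starts 12:00pm at or after J9 ends 7:15am → clear.
J6: starts 3:15pm at or after J9 ends 7:15am → clear.
J5: starts 3:45pm at or after J9 ends 7:15am → clear.
J7: starts 5:00pm at or after J9 ends 7:15am → clear.
J8: starts 7:45pm at or after J9 ends 7:15am → clear.

Yes — the slot is free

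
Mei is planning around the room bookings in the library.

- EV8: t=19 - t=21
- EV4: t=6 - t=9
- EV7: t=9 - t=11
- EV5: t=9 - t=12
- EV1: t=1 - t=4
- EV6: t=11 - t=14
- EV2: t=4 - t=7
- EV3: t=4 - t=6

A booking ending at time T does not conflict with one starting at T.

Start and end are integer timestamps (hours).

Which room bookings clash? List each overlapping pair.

EV2 & EV3, EV2 & EV4, EV5 & EV6, EV5 & EV7

Sorted by start: EV1, EV2, EV3, EV4, EV5, EV7, EV6, EV8.
EV2 starts exactly when EV1 ends (back-to-back, no overlap); EV1 is clear from here.
EV3 starts before EV2 ends → EV2 and EV3 overlap.
EV4 starts before EV2 ends → EV2 and EV4 overlap.
EV5 starts after EV2 ends; EV2 is clear from here.
EV4 starts exactly when EV3 ends (back-to-back, no overlap); EV3 is clear from here.
EV5 starts exactly when EV4 ends (back-to-back, no overlap); EV4 is clear from here.
EV7 starts before EV5 ends → EV5 and EV7 overlap.
EV6 starts before EV5 ends → EV5 and EV6 overlap.
EV8 starts after EV5 ends.
EV6 starts exactly when EV7 ends (back-to-back, no overlap); EV7 is clear from here.
EV8 starts after EV6 ends.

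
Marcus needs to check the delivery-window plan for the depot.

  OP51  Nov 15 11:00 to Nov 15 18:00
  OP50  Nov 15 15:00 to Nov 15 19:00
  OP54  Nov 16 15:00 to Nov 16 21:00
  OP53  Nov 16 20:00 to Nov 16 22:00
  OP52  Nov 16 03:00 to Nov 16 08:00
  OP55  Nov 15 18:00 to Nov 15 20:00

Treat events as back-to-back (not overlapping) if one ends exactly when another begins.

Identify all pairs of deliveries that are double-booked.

OP50 & OP51, OP50 & OP55, OP53 & OP54

Two intervals overlap when each starts before the other ends.
Sorted by start: OP51, OP50, OP55, OP52, OP54, OP53.
OP50 starts before OP51 ends → OP51 and OP50 overlap.
OP55 starts exactly when OP51 ends (back-to-back, no overlap), so nothing later overlaps OP51 either.
OP55 starts before OP50 ends → OP50 and OP55 overlap.
OP52 starts after OP50 ends, so nothing later overlaps OP50 either.
OP52 starts after OP55 ends, so nothing later overlaps OP55 either.
OP54 starts after OP52 ends, so nothing later overlaps OP52 either.
OP53 starts before OP54 ends → OP54 and OP53 overlap.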